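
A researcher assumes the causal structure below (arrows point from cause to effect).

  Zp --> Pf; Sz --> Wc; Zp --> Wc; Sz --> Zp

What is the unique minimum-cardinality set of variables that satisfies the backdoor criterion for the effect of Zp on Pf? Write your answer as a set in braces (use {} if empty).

Variables eligible for adjustment (non-descendants of Zp, excluding Zp and Pf): {Sz}.
Backdoor paths from Zp to Pf:
  (none)
With no backdoor paths the empty set already satisfies the criterion, and it is trivially minimal.

{}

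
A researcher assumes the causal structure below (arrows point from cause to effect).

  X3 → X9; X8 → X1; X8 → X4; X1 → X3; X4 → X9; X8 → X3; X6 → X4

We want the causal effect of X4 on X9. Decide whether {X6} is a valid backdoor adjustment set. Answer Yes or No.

Backdoor paths from X4 to X9 (paths whose first edge points into X4):
  P1: X4 <- X8 -> X1 -> X3 -> X9
  P2: X4 <- X8 -> X3 -> X9
Condition 1 (no descendant of X4 in the set): holds — descendants of X4 are {X9}; none are in {X6}.
Condition 2 (every backdoor path blocked by {X6}):
  P1: open — no interior node is in the conditioning set.
  P2: open — no interior node is in the conditioning set.
{X6} does not satisfy the backdoor criterion.

No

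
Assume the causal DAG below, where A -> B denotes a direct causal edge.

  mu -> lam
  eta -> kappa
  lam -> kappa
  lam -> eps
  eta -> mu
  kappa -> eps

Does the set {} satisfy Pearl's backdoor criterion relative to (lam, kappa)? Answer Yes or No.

Backdoor paths from lam to kappa (paths whose first edge points into lam):
  P1: lam <- mu <- eta -> kappa
Condition 1 (no descendant of lam in the set): holds — descendants of lam are {eps, kappa}; none are in {}.
Condition 2 (every backdoor path blocked by {}):
  P1: open — no interior node is in the conditioning set.
{} does not satisfy the backdoor criterion.

No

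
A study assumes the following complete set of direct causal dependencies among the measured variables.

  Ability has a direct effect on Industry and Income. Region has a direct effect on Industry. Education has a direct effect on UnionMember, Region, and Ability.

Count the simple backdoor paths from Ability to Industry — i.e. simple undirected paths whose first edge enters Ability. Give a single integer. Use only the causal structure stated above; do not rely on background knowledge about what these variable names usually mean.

1

A backdoor path from Ability to Industry is any simple undirected path whose first edge points into Ability (i.e. leaves Ability via a parent).
Parents of Ability: {Education}.
Enumerating:
  P1: Ability <- Education -> Region -> Industry
That exhausts the simple backdoor paths. Count: 1.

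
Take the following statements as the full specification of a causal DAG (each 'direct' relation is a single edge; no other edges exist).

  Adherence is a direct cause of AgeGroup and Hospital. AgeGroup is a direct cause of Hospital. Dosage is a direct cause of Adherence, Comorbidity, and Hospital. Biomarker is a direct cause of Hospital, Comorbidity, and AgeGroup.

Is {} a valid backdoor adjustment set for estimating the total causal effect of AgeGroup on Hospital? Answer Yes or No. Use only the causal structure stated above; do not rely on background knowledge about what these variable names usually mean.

No

Backdoor paths from AgeGroup to Hospital (paths whose first edge points into AgeGroup):
  P1: AgeGroup <- Biomarker -> Comorbidity <- Dosage -> Adherence -> Hospital
  P2: AgeGroup <- Biomarker -> Comorbidity <- Dosage -> Hospital
  P3: AgeGroup <- Biomarker -> Hospital
  P4: AgeGroup <- Adherence <- Dosage -> Comorbidity <- Biomarker -> Hospital
  P5: AgeGroup <- Adherence <- Dosage -> Hospital
  P6: AgeGroup <- Adherence -> Hospital
Condition 1 (no descendant of AgeGroup in the set): holds — descendants of AgeGroup are {Hospital}; none are in {}.
Condition 2 (every backdoor path blocked by {}):
  P1: blocked at collider Comorbidity (neither it nor any descendant is in the conditioning set).
  P2: blocked at collider Comorbidity (neither it nor any descendant is in the conditioning set).
  P3: open — no interior node is in the conditioning set.
  P4: blocked at collider Comorbidity (neither it nor any descendant is in the conditioning set).
  P5: open — no interior node is in the conditioning set.
  P6: open — no interior node is in the conditioning set.
{} does not satisfy the backdoor criterion.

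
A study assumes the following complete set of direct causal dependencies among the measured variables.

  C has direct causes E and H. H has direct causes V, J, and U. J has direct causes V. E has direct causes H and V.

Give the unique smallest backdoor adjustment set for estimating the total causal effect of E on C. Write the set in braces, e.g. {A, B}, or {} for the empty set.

Variables eligible for adjustment (non-descendants of E, excluding E and C): {H, J, U, V}.
Backdoor paths from E to C:
  P1: E <- V -> J -> H -> C
  P2: E <- V -> H -> C
  P3: E <- H -> C
The empty set is not sufficient: P1 (E <- V -> J -> H -> C) has no collider blocking it and no conditioned non-collider, so it is open.
Try {H}:
  P1: blocked at chain node H ∈ conditioning set.
  P2: blocked at chain node H ∈ conditioning set.
  P3: blocked at fork node H ∈ conditioning set.
{H} contains no descendant of E and blocks every backdoor path.
No other singleton works — e.g. {V} leaves P3 open — so {H} is the unique smallest valid adjustment set.

{H}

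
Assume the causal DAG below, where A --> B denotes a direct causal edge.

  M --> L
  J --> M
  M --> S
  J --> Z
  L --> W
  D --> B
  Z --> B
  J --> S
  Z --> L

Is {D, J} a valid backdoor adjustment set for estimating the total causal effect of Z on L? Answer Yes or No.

Yes

Backdoor paths from Z to L (paths whose first edge points into Z):
  P1: Z <- J -> M -> L
  P2: Z <- J -> S <- M -> L
Condition 1 (no descendant of Z in the set): holds — descendants of Z are {B, L, W}; none are in {D, J}.
Condition 2 (every backdoor path blocked by {D, J}):
  P1: blocked at fork node J ∈ conditioning set.
  P2: blocked at fork node J ∈ conditioning set.
{D, J} satisfies the backdoor criterion.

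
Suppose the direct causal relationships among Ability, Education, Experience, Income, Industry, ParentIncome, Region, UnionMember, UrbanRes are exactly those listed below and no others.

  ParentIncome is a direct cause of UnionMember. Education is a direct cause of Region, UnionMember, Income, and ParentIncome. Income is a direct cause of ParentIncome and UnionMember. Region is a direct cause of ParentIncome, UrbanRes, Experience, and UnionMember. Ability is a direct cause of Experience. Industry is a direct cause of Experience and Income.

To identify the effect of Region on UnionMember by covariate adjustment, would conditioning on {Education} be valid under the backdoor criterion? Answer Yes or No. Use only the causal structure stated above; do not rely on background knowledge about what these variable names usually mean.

Backdoor paths from Region to UnionMember (paths whose first edge points into Region):
  P1: Region <- Education -> Income -> ParentIncome -> UnionMember
  P2: Region <- Education -> Income -> UnionMember
  P3: Region <- Education -> ParentIncome <- Income -> UnionMember
  P4: Region <- Education -> ParentIncome -> UnionMember
  P5: Region <- Education -> UnionMember
Condition 1 (no descendant of Region in the set): holds — descendants of Region are {Experience, ParentIncome, UnionMember, UrbanRes}; none are in {Education}.
Condition 2 (every backdoor path blocked by {Education}):
  P1: blocked at fork node Education ∈ conditioning set.
  P2: blocked at fork node Education ∈ conditioning set.
  P3: blocked at fork node Education ∈ conditioning set.
  P4: blocked at fork node Education ∈ conditioning set.
  P5: blocked at fork node Education ∈ conditioning set.
{Education} satisfies the backdoor criterion.

Yes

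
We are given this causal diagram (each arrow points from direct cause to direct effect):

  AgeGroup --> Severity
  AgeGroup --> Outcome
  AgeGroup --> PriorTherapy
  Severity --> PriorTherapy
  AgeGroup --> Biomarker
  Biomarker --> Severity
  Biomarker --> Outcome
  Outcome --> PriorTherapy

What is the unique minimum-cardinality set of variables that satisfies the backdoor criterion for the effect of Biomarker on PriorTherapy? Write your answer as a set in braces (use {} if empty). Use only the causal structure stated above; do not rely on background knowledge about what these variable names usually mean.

{AgeGroup}

Variables eligible for adjustment (non-descendants of Biomarker, excluding Biomarker and PriorTherapy): {AgeGroup}.
Backdoor paths from Biomarker to PriorTherapy:
  P1: Biomarker <- AgeGroup -> Severity -> PriorTherapy
  P2: Biomarker <- AgeGroup -> Outcome -> PriorTherapy
  P3: Biomarker <- AgeGroup -> PriorTherapy
The empty set is not sufficient: P1 (Biomarker <- AgeGroup -> Severity -> PriorTherapy) has no collider blocking it and no conditioned non-collider, so it is open.
Try {AgeGroup}:
  P1: blocked at fork node AgeGroup ∈ conditioning set.
  P2: blocked at fork node AgeGroup ∈ conditioning set.
  P3: blocked at fork node AgeGroup ∈ conditioning set.
{AgeGroup} contains no descendant of Biomarker and blocks every backdoor path.
{AgeGroup} is the unique smallest valid adjustment set.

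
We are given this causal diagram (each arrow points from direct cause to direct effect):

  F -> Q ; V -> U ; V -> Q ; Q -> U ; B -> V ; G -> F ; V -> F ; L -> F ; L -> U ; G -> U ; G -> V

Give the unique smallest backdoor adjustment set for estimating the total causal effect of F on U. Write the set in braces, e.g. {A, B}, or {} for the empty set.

Variables eligible for adjustment (non-descendants of F, excluding F and U): {B, G, L, V}.
Backdoor paths from F to U:
  P1: F <- G -> V -> Q -> U
  P2: F <- G -> V -> U
  P3: F <- G -> U
  P4: F <- L -> U
  P5: F <- V <- G -> U
  P6: F <- V -> Q -> U
  P7: F <- V -> U
The empty set is not sufficient: P1 (F <- G -> V -> Q -> U) has no collider blocking it and no conditioned non-collider, so it is open.
Try {G, L, V}:
  P1: blocked at fork node G ∈ conditioning set.
  P2: blocked at fork node G ∈ conditioning set.
  P3: blocked at fork node G ∈ conditioning set.
  P4: blocked at fork node L ∈ conditioning set.
  P5: blocked at chain node V ∈ conditioning set.
  P6: blocked at fork node V ∈ conditioning set.
  P7: blocked at fork node V ∈ conditioning set.
{G, L, V} contains no descendant of F and blocks every backdoor path.
Every element of {G, L, V} is needed (dropping G leaves P3 open; dropping L leaves P4 open; dropping V leaves P6 open), so no proper subset is valid.
Among all size-3 subsets of the eligible variables, only {G, L, V} blocks every backdoor path, so it is the unique smallest valid adjustment set.

{G, L, V}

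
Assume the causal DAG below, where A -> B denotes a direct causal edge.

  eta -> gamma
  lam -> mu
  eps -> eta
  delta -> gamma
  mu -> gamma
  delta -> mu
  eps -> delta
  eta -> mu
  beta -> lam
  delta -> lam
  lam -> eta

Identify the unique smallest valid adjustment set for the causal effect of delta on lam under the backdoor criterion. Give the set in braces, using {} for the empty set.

Variables eligible for adjustment (non-descendants of delta, excluding delta and lam): {beta, eps}.
Backdoor paths from delta to lam:
  P1: delta <- eps -> eta <- lam
  P2: delta <- eps -> eta -> mu <- lam
  P3: delta <- eps -> eta -> gamma <- mu <- lam
Each backdoor path contains an unconditioned collider, so every path is already blocked with the empty conditioning set:
  P1: blocked at collider eta (neither it nor any descendant is in the conditioning set).
  P2: blocked at collider mu (neither it nor any descendant is in the conditioning set).
  P3: blocked at collider gamma (neither it nor any descendant is in the conditioning set).
The empty set is therefore the unique smallest valid set.

{}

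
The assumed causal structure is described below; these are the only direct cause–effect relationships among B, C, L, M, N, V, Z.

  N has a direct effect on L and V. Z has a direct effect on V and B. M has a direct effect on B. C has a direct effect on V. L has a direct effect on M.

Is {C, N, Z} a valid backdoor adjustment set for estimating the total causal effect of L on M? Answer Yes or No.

Yes

Backdoor paths from L to M (paths whose first edge points into L):
  P1: L <- N -> V <- Z -> B <- M
Condition 1 (no descendant of L in the set): holds — descendants of L are {B, M}; none are in {C, N, Z}.
Condition 2 (every backdoor path blocked by {C, N, Z}):
  P1: blocked at fork node N ∈ conditioning set.
{C, N, Z} satisfies the backdoor criterion.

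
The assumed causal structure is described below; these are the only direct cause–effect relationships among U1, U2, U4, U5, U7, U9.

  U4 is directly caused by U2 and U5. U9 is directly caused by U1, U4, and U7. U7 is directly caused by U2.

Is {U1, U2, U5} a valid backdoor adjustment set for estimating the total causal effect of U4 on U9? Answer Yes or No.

Yes

Backdoor paths from U4 to U9 (paths whose first edge points into U4):
  P1: U4 <- U2 -> U7 -> U9
Condition 1 (no descendant of U4 in the set): holds — descendants of U4 are {U9}; none are in {U1, U2, U5}.
Condition 2 (every backdoor path blocked by {U1, U2, U5}):
  P1: blocked at fork node U2 ∈ conditioning set.
{U1, U2, U5} satisfies the backdoor criterion.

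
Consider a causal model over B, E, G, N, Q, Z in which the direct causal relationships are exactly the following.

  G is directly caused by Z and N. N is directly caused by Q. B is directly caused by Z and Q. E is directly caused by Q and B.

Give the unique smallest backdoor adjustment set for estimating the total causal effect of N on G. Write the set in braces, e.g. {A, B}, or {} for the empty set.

Variables eligible for adjustment (non-descendants of N, excluding N and G): {B, E, Q, Z}.
Backdoor paths from N to G:
  P1: N <- Q -> B <- Z -> G
  P2: N <- Q -> E <- B <- Z -> G
Each backdoor path contains an unconditioned collider, so every path is already blocked with the empty conditioning set:
  P1: blocked at collider B (neither it nor any descendant is in the conditioning set).
  P2: blocked at collider E (neither it nor any descendant is in the conditioning set).
The empty set is therefore the unique smallest valid set.

{}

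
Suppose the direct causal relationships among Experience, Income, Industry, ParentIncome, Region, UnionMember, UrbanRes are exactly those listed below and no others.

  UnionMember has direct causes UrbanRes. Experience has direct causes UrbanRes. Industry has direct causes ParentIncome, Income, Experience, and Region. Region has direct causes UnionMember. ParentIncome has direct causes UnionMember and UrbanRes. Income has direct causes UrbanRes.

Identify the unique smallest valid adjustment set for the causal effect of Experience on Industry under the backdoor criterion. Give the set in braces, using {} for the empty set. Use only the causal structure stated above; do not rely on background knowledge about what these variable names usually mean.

Variables eligible for adjustment (non-descendants of Experience, excluding Experience and Industry): {Income, ParentIncome, Region, UnionMember, UrbanRes}.
Backdoor paths from Experience to Industry:
  P1: Experience <- UrbanRes -> UnionMember -> ParentIncome -> Industry
  P2: Experience <- UrbanRes -> UnionMember -> Region -> Industry
  P3: Experience <- UrbanRes -> Income -> Industry
  P4: Experience <- UrbanRes -> ParentIncome <- UnionMember -> Region -> Industry
  P5: Experience <- UrbanRes -> ParentIncome -> Industry
The empty set is not sufficient: P1 (Experience <- UrbanRes -> UnionMember -> ParentIncome -> Industry) has no collider blocking it and no conditioned non-collider, so it is open.
Try {UrbanRes}:
  P1: blocked at fork node UrbanRes ∈ conditioning set.
  P2: blocked at fork node UrbanRes ∈ conditioning set.
  P3: blocked at fork node UrbanRes ∈ conditioning set.
  P4: blocked at fork node UrbanRes ∈ conditioning set.
  P5: blocked at fork node UrbanRes ∈ conditioning set.
{UrbanRes} contains no descendant of Experience and blocks every backdoor path.
No other singleton works — e.g. {UnionMember} leaves P3 open — so {UrbanRes} is the unique smallest valid adjustment set.

{UrbanRes}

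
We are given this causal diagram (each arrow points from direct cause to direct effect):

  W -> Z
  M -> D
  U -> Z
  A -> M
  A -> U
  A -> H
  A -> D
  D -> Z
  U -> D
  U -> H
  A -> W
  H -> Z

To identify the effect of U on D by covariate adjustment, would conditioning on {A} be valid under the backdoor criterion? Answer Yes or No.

Yes

Backdoor paths from U to D (paths whose first edge points into U):
  P1: U <- A -> W -> Z <- D
  P2: U <- A -> M -> D
  P3: U <- A -> H -> Z <- D
  P4: U <- A -> D
Condition 1 (no descendant of U in the set): holds — descendants of U are {D, H, Z}; none are in {A}.
Condition 2 (every backdoor path blocked by {A}):
  P1: blocked at fork node A ∈ conditioning set.
  P2: blocked at fork node A ∈ conditioning set.
  P3: blocked at fork node A ∈ conditioning set.
  P4: blocked at fork node A ∈ conditioning set.
{A} satisfies the backdoor criterion.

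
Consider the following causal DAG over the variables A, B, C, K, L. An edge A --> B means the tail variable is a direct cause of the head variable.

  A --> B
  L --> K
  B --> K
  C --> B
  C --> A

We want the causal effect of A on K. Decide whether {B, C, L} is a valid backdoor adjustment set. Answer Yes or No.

Backdoor paths from A to K (paths whose first edge points into A):
  P1: A <- C -> B -> K
Condition 1 (no descendant of A in the set): FAILS — B is a descendant of A.
Condition 2 (every backdoor path blocked by {B, C, L}):
  P1: blocked at fork node C ∈ conditioning set.
{B, C, L} does not satisfy the backdoor criterion.

No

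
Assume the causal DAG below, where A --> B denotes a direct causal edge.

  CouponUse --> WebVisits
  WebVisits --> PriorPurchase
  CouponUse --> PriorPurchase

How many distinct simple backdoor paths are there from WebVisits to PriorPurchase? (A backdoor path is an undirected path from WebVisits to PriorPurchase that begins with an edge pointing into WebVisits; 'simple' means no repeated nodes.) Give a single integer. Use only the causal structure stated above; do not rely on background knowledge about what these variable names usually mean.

A backdoor path from WebVisits to PriorPurchase is any simple undirected path whose first edge points into WebVisits (i.e. leaves WebVisits via a parent).
Parents of WebVisits: {CouponUse}.
Enumerating:
  P1: WebVisits <- CouponUse -> PriorPurchase
That exhausts the simple backdoor paths. Count: 1.

1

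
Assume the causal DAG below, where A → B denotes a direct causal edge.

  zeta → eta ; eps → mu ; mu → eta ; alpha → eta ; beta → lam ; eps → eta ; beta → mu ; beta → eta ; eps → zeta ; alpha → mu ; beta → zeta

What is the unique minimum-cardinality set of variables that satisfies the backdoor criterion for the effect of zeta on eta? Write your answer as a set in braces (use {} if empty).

{beta, eps}

Variables eligible for adjustment (non-descendants of zeta, excluding zeta and eta): {alpha, beta, eps, lam, mu}.
Backdoor paths from zeta to eta:
  P1: zeta <- beta -> mu <- eps -> eta
  P2: zeta <- beta -> mu <- alpha -> eta
  P3: zeta <- beta -> mu -> eta
  P4: zeta <- beta -> eta
  P5: zeta <- eps -> mu <- beta -> eta
  P6: zeta <- eps -> mu <- alpha -> eta
  P7: zeta <- eps -> mu -> eta
  P8: zeta <- eps -> eta
The empty set is not sufficient: P3 (zeta <- beta -> mu -> eta) has no collider blocking it and no conditioned non-collider, so it is open.
Try {beta, eps}:
  P1: blocked at fork node beta ∈ conditioning set.
  P2: blocked at fork node beta ∈ conditioning set.
  P3: blocked at fork node beta ∈ conditioning set.
  P4: blocked at fork node beta ∈ conditioning set.
  P5: blocked at fork node eps ∈ conditioning set.
  P6: blocked at fork node eps ∈ conditioning set.
  P7: blocked at fork node eps ∈ conditioning set.
  P8: blocked at fork node eps ∈ conditioning set.
{beta, eps} contains no descendant of zeta and blocks every backdoor path.
Every element of {beta, eps} is needed (dropping beta leaves P3 open; dropping eps leaves P7 open), so no proper subset is valid.
Among all size-2 subsets of the eligible variables, only {beta, eps} blocks every backdoor path, so it is the unique smallest valid adjustment set.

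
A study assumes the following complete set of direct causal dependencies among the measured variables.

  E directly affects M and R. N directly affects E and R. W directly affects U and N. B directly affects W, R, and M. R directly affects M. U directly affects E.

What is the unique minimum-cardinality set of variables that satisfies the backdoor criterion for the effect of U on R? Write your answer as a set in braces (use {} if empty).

{W}

Variables eligible for adjustment (non-descendants of U, excluding U and R): {B, N, W}.
Backdoor paths from U to R:
  P1: U <- W <- B -> R
  P2: U <- W <- B -> M <- E <- N -> R
  P3: U <- W <- B -> M <- E -> R
  P4: U <- W <- B -> M <- R
  P5: U <- W -> N -> E -> R
  P6: U <- W -> N -> E -> M <- B -> R
  P7: U <- W -> N -> E -> M <- R
  P8: U <- W -> N -> R
The empty set is not sufficient: P1 (U <- W <- B -> R) has no collider blocking it and no conditioned non-collider, so it is open.
Try {W}:
  P1: blocked at chain node W ∈ conditioning set.
  P2: blocked at chain node W ∈ conditioning set.
  P3: blocked at chain node W ∈ conditioning set.
  P4: blocked at chain node W ∈ conditioning set.
  P5: blocked at fork node W ∈ conditioning set.
  P6: blocked at fork node W ∈ conditioning set.
  P7: blocked at fork node W ∈ conditioning set.
  P8: blocked at fork node W ∈ conditioning set.
{W} contains no descendant of U and blocks every backdoor path.
No other singleton works — e.g. {B} leaves P5 open — so {W} is the unique smallest valid adjustment set.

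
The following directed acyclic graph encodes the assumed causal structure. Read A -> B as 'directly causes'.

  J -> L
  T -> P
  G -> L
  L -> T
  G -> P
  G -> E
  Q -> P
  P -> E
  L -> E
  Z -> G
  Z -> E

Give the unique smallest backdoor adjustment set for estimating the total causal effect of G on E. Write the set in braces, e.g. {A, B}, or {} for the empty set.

{Z}

Variables eligible for adjustment (non-descendants of G, excluding G and E): {J, Q, Z}.
Backdoor paths from G to E:
  P1: G <- Z -> E
The empty set is not sufficient: P1 (G <- Z -> E) has no collider blocking it and no conditioned non-collider, so it is open.
Try {Z}:
  P1: blocked at fork node Z ∈ conditioning set.
{Z} contains no descendant of G and blocks every backdoor path.
No other singleton works — e.g. {Q} leaves P1 open — so {Z} is the unique smallest valid adjustment set.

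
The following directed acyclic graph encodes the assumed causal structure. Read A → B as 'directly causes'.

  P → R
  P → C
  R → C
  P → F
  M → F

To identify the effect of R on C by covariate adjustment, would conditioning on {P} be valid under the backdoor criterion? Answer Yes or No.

Yes

Backdoor paths from R to C (paths whose first edge points into R):
  P1: R <- P -> C
Condition 1 (no descendant of R in the set): holds — descendants of R are {C}; none are in {P}.
Condition 2 (every backdoor path blocked by {P}):
  P1: blocked at fork node P ∈ conditioning set.
{P} satisfies the backdoor criterion.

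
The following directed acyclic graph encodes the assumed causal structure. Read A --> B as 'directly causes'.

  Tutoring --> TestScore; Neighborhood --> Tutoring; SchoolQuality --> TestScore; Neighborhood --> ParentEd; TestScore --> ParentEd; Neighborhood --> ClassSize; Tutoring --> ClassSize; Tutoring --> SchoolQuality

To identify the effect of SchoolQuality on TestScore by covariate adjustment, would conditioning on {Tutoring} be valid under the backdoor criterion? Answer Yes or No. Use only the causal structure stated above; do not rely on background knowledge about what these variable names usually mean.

Yes

Backdoor paths from SchoolQuality to TestScore (paths whose first edge points into SchoolQuality):
  P1: SchoolQuality <- Tutoring <- Neighborhood -> ParentEd <- TestScore
  P2: SchoolQuality <- Tutoring -> TestScore
  P3: SchoolQuality <- Tutoring -> ClassSize <- Neighborhood -> ParentEd <- TestScore
Condition 1 (no descendant of SchoolQuality in the set): holds — descendants of SchoolQuality are {ParentEd, TestScore}; none are in {Tutoring}.
Condition 2 (every backdoor path blocked by {Tutoring}):
  P1: blocked at chain node Tutoring ∈ conditioning set.
  P2: blocked at fork node Tutoring ∈ conditioning set.
  P3: blocked at fork node Tutoring ∈ conditioning set.
{Tutoring} satisfies the backdoor criterion.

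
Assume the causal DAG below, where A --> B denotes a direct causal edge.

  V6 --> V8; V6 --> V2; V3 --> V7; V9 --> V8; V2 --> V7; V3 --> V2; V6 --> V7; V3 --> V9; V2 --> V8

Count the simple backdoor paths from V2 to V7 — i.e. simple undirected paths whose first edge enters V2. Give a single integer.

A backdoor path from V2 to V7 is any simple undirected path whose first edge points into V2 (i.e. leaves V2 via a parent).
Parents of V2: {V3, V6}.
Enumerating:
  P1: V2 <- V3 -> V9 -> V8 <- V6 -> V7
  P2: V2 <- V3 -> V7
  P3: V2 <- V6 -> V7
  P4: V2 <- V6 -> V8 <- V9 <- V3 -> V7
That exhausts the simple backdoor paths. Count: 4.

4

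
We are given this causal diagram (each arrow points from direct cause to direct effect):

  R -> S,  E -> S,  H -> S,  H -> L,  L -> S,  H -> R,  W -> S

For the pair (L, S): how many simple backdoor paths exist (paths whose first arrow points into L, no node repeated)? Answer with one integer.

A backdoor path from L to S is any simple undirected path whose first edge points into L (i.e. leaves L via a parent).
Parents of L: {H}.
Enumerating:
  P1: L <- H -> R -> S
  P2: L <- H -> S
That exhausts the simple backdoor paths. Count: 2.

2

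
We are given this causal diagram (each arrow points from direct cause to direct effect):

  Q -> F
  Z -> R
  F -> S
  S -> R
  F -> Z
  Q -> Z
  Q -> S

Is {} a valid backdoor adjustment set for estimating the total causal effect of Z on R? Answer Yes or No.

No

Backdoor paths from Z to R (paths whose first edge points into Z):
  P1: Z <- Q -> F -> S -> R
  P2: Z <- Q -> S -> R
  P3: Z <- F <- Q -> S -> R
  P4: Z <- F -> S -> R
Condition 1 (no descendant of Z in the set): holds — descendants of Z are {R}; none are in {}.
Condition 2 (every backdoor path blocked by {}):
  P1: open — no interior node is in the conditioning set.
  P2: open — no interior node is in the conditioning set.
  P3: open — no interior node is in the conditioning set.
  P4: open — no interior node is in the conditioning set.
{} does not satisfy the backdoor criterion.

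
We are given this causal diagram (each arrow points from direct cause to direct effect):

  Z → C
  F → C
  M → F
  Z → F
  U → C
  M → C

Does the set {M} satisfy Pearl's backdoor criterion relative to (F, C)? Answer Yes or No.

No

Backdoor paths from F to C (paths whose first edge points into F):
  P1: F <- Z -> C
  P2: F <- M -> C
Condition 1 (no descendant of F in the set): holds — descendants of F are {C}; none are in {M}.
Condition 2 (every backdoor path blocked by {M}):
  P1: open — no interior node is in the conditioning set.
  P2: blocked at fork node M ∈ conditioning set.
{M} does not satisfy the backdoor criterion.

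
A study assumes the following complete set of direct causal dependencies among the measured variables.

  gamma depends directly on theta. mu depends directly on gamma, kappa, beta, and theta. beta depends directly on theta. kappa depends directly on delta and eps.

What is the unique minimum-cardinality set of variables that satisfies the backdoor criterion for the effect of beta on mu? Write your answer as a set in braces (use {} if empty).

Variables eligible for adjustment (non-descendants of beta, excluding beta and mu): {delta, eps, gamma, kappa, theta}.
Backdoor paths from beta to mu:
  P1: beta <- theta -> gamma -> mu
  P2: beta <- theta -> mu
The empty set is not sufficient: P1 (beta <- theta -> gamma -> mu) has no collider blocking it and no conditioned non-collider, so it is open.
Try {theta}:
  P1: blocked at fork node theta ∈ conditioning set.
  P2: blocked at fork node theta ∈ conditioning set.
{theta} contains no descendant of beta and blocks every backdoor path.
No other singleton works — e.g. {gamma} leaves P2 open — so {theta} is the unique smallest valid adjustment set.

{theta}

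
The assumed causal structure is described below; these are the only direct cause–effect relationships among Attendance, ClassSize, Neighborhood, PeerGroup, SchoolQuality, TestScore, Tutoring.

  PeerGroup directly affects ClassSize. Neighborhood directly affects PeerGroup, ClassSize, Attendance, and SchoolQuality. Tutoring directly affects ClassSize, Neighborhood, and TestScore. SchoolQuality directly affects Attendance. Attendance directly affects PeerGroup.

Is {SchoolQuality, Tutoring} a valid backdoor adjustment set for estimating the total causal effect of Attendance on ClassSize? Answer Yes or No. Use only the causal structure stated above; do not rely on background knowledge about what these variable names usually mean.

Backdoor paths from Attendance to ClassSize (paths whose first edge points into Attendance):
  P1: Attendance <- Neighborhood <- Tutoring -> ClassSize
  P2: Attendance <- Neighborhood -> PeerGroup -> ClassSize
  P3: Attendance <- Neighborhood -> ClassSize
  P4: Attendance <- SchoolQuality <- Neighborhood <- Tutoring -> ClassSize
  P5: Attendance <- SchoolQuality <- Neighborhood -> PeerGroup -> ClassSize
  P6: Attendance <- SchoolQuality <- Neighborhood -> ClassSize
Condition 1 (no descendant of Attendance in the set): holds — descendants of Attendance are {ClassSize, PeerGroup}; none are in {SchoolQuality, Tutoring}.
Condition 2 (every backdoor path blocked by {SchoolQuality, Tutoring}):
  P1: blocked at fork node Tutoring ∈ conditioning set.
  P2: open — no interior node is in the conditioning set.
  P3: open — no interior node is in the conditioning set.
  P4: blocked at chain node SchoolQuality ∈ conditioning set.
  P5: blocked at chain node SchoolQuality ∈ conditioning set.
  P6: blocked at chain node SchoolQuality ∈ conditioning set.
{SchoolQuality, Tutoring} does not satisfy the backdoor criterion.

No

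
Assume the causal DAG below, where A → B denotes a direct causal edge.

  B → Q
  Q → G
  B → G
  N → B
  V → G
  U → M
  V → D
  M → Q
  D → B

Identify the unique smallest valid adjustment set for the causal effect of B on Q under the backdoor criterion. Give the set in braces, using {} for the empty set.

{}

Variables eligible for adjustment (non-descendants of B, excluding B and Q): {D, M, N, U, V}.
Backdoor paths from B to Q:
  P1: B <- D <- V -> G <- Q
Each backdoor path contains an unconditioned collider, so every path is already blocked with the empty conditioning set:
  P1: blocked at collider G (neither it nor any descendant is in the conditioning set).
The empty set is therefore the unique smallest valid set.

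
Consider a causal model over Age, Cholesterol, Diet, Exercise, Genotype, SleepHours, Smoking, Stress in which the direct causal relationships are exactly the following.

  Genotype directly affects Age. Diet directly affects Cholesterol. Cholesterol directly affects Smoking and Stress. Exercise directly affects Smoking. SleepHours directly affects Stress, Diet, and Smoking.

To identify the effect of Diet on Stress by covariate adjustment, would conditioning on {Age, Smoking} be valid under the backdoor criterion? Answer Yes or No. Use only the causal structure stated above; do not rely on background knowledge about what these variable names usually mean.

Backdoor paths from Diet to Stress (paths whose first edge points into Diet):
  P1: Diet <- SleepHours -> Smoking <- Cholesterol -> Stress
  P2: Diet <- SleepHours -> Stress
Condition 1 (no descendant of Diet in the set): FAILS — Smoking is a descendant of Diet.
Condition 2 (every backdoor path blocked by {Age, Smoking}):
  P1: open — collider(s) Smoking are conditioned on (or have a conditioned descendant) and no non-collider on the path is in the set.
  P2: open — no interior node is in the conditioning set.
{Age, Smoking} does not satisfy the backdoor criterion.

No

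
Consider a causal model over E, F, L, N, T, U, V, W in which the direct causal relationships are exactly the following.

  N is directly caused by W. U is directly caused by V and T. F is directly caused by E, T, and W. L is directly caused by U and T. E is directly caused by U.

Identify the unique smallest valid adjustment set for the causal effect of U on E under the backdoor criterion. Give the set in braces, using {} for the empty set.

Variables eligible for adjustment (non-descendants of U, excluding U and E): {N, T, V, W}.
Backdoor paths from U to E:
  P1: U <- T -> F <- E
Each backdoor path contains an unconditioned collider, so every path is already blocked with the empty conditioning set:
  P1: blocked at collider F (neither it nor any descendant is in the conditioning set).
The empty set is therefore the unique smallest valid set.

{}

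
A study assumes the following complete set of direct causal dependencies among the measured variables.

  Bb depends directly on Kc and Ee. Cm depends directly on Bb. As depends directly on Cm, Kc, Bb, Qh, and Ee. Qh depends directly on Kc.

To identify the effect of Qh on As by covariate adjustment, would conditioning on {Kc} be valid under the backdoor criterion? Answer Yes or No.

Backdoor paths from Qh to As (paths whose first edge points into Qh):
  P1: Qh <- Kc -> Bb <- Ee -> As
  P2: Qh <- Kc -> Bb -> Cm -> As
  P3: Qh <- Kc -> Bb -> As
  P4: Qh <- Kc -> As
Condition 1 (no descendant of Qh in the set): holds — descendants of Qh are {As}; none are in {Kc}.
Condition 2 (every backdoor path blocked by {Kc}):
  P1: blocked at fork node Kc ∈ conditioning set.
  P2: blocked at fork node Kc ∈ conditioning set.
  P3: blocked at fork node Kc ∈ conditioning set.
  P4: blocked at fork node Kc ∈ conditioning set.
{Kc} satisfies the backdoor criterion.

Yes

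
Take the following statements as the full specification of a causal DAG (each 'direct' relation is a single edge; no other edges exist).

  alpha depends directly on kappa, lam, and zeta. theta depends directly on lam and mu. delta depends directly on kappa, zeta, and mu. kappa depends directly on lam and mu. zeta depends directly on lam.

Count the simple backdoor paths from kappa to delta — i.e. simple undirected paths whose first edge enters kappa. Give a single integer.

A backdoor path from kappa to delta is any simple undirected path whose first edge points into kappa (i.e. leaves kappa via a parent).
Parents of kappa: {lam, mu}.
Enumerating:
  P1: kappa <- mu -> delta
  P2: kappa <- mu -> theta <- lam -> zeta -> delta
  P3: kappa <- mu -> theta <- lam -> alpha <- zeta -> delta
  P4: kappa <- lam -> zeta -> delta
  P5: kappa <- lam -> alpha <- zeta -> delta
  P6: kappa <- lam -> theta <- mu -> delta
That exhausts the simple backdoor paths. Count: 6.

6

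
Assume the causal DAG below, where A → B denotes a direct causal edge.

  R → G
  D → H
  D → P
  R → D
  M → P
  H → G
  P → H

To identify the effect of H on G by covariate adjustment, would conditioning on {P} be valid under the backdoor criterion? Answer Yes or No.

Backdoor paths from H to G (paths whose first edge points into H):
  P1: H <- D <- R -> G
  P2: H <- P <- D <- R -> G
Condition 1 (no descendant of H in the set): holds — descendants of H are {G}; none are in {P}.
Condition 2 (every backdoor path blocked by {P}):
  P1: open — no interior node is in the conditioning set.
  P2: blocked at chain node P ∈ conditioning set.
{P} does not satisfy the backdoor criterion.

No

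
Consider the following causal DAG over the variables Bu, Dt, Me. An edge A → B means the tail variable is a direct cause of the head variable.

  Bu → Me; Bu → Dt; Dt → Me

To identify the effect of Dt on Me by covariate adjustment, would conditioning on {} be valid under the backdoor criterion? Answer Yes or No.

Backdoor paths from Dt to Me (paths whose first edge points into Dt):
  P1: Dt <- Bu -> Me
Condition 1 (no descendant of Dt in the set): holds — descendants of Dt are {Me}; none are in {}.
Condition 2 (every backdoor path blocked by {}):
  P1: open — no interior node is in the conditioning set.
{} does not satisfy the backdoor criterion.

No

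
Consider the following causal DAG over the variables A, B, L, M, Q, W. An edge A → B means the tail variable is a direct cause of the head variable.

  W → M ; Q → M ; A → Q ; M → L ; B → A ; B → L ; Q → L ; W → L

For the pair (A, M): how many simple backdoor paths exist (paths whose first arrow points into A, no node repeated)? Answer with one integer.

A backdoor path from A to M is any simple undirected path whose first edge points into A (i.e. leaves A via a parent).
Parents of A: {B}.
Enumerating:
  P1: A <- B -> L <- Q -> M
  P2: A <- B -> L <- W -> M
  P3: A <- B -> L <- M
That exhausts the simple backdoor paths. Count: 3.

3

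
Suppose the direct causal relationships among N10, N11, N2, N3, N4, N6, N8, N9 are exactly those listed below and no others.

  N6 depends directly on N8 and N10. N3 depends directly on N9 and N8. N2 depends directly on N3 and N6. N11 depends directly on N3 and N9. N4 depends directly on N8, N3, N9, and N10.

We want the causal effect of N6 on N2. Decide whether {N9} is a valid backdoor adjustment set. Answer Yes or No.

Backdoor paths from N6 to N2 (paths whose first edge points into N6):
  P1: N6 <- N8 -> N3 -> N2
  P2: N6 <- N8 -> N4 <- N9 -> N3 -> N2
  P3: N6 <- N8 -> N4 <- N9 -> N11 <- N3 -> N2
  P4: N6 <- N8 -> N4 <- N3 -> N2
  P5: N6 <- N10 -> N4 <- N8 -> N3 -> N2
  P6: N6 <- N10 -> N4 <- N9 -> N3 -> N2
  P7: N6 <- N10 -> N4 <- N9 -> N11 <- N3 -> N2
  P8: N6 <- N10 -> N4 <- N3 -> N2
Condition 1 (no descendant of N6 in the set): holds — descendants of N6 are {N2}; none are in {N9}.
Condition 2 (every backdoor path blocked by {N9}):
  P1: open — no interior node is in the conditioning set.
  P2: blocked at collider N4 (neither it nor any descendant is in the conditioning set).
  P3: blocked at collider N4 (neither it nor any descendant is in the conditioning set).
  P4: blocked at collider N4 (neither it nor any descendant is in the conditioning set).
  P5: blocked at collider N4 (neither it nor any descendant is in the conditioning set).
  P6: blocked at collider N4 (neither it nor any descendant is in the conditioning set).
  P7: blocked at collider N4 (neither it nor any descendant is in the conditioning set).
  P8: blocked at collider N4 (neither it nor any descendant is in the conditioning set).
{N9} does not satisfy the backdoor criterion.

No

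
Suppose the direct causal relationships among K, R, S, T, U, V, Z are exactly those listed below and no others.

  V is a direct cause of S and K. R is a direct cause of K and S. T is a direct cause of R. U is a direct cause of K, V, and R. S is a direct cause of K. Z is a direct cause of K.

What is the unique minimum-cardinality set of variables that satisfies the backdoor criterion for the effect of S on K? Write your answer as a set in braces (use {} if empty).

{R, V}

Variables eligible for adjustment (non-descendants of S, excluding S and K): {R, T, U, V, Z}.
Backdoor paths from S to K:
  P1: S <- R <- U -> V -> K
  P2: S <- R <- U -> K
  P3: S <- R -> K
  P4: S <- V <- U -> R -> K
  P5: S <- V <- U -> K
  P6: S <- V -> K
The empty set is not sufficient: P1 (S <- R <- U -> V -> K) has no collider blocking it and no conditioned non-collider, so it is open.
Try {R, V}:
  P1: blocked at chain node R ∈ conditioning set.
  P2: blocked at chain node R ∈ conditioning set.
  P3: blocked at fork node R ∈ conditioning set.
  P4: blocked at chain node V ∈ conditioning set.
  P5: blocked at chain node V ∈ conditioning set.
  P6: blocked at fork node V ∈ conditioning set.
{R, V} contains no descendant of S and blocks every backdoor path.
Every element of {R, V} is needed (dropping R leaves P2 open; dropping V leaves P5 open), so no proper subset is valid.
Among all size-2 subsets of the eligible variables, only {R, V} blocks every backdoor path, so it is the unique smallest valid adjustment set.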